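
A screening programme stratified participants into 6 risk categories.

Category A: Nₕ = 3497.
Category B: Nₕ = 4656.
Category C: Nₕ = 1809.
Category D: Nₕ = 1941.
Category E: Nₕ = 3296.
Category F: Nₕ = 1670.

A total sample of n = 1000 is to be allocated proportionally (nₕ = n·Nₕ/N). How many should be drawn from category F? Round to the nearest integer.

99

Share of category F = 1670/16869 = 0.09900.
Allocate 1000 × 0.09900 = 98.998... → 99.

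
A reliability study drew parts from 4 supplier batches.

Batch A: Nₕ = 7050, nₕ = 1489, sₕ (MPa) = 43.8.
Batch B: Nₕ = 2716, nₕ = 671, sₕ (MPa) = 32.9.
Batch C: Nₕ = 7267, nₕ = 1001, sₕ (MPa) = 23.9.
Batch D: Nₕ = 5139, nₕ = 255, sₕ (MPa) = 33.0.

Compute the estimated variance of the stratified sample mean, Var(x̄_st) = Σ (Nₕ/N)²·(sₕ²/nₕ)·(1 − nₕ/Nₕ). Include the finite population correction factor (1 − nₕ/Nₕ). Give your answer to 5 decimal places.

N = 22172; Wₕ = Nₕ/N.
batch A: (7050/22172)²·43.8²/1489·(1 − 1489/7050) = 0.10275094
batch B: (2716/22172)²·32.9²/671·(1 − 671/2716) = 0.01822563
batch C: (7267/22172)²·23.9²/1001·(1 − 1001/7267) = 0.05285639
batch D: (5139/22172)²·33.0²/255·(1 − 255/5139) = 0.21803802
Sum = 0.39187099 → 0.39187.

0.39187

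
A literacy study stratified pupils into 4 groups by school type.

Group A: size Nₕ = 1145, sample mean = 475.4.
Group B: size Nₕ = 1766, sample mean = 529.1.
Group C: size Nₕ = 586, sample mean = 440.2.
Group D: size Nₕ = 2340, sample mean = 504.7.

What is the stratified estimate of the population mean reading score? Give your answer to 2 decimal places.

499.86

N = 1145 + 1766 + 586 + 2340 = 5837.
Overall mean = Σ (Nₕ/N)·x̄ₕ — weight by population share, not a simple average.
Σ Nₕx̄ₕ = 1145·475.4 + 1766·529.1 + 586·440.2 + 2340·504.7 = 544333 + 934390.6 + 257957.2 + 1180998 = 2917678.8.
Divide by N: 2917678.8 / 5837 = 499.8593... → 499.86.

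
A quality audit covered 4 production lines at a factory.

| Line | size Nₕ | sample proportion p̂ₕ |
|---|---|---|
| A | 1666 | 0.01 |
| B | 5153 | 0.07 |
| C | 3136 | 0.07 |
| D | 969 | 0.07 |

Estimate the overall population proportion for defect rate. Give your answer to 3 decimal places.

Wₕ = Nₕ/N with N = 10924: 0.1525, 0.4717, 0.2871, 0.0887.
p̂_st = 0.1525·0.01 + 0.4717·0.07 + 0.2871·0.07 + 0.0887·0.07 ≈ 0.06085... → 0.061.

0.061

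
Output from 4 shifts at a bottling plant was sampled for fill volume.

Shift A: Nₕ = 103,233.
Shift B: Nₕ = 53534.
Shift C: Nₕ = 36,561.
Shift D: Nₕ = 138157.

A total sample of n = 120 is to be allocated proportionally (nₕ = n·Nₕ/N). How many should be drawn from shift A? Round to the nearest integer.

37

Share of shift A = 103233/331485 = 0.31143.
Allocate 120 × 0.31143 = 37.371... → 37.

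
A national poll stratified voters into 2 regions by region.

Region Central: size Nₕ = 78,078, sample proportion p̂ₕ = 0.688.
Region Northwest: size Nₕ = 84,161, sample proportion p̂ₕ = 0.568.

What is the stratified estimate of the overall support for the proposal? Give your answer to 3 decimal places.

0.626

N = 78078 + 84161 = 162239.
Overall proportion = Σ (Nₕ/N)·p̂ₕ.
Σ Nₕp̂ₕ = 53717.664 + 47803.448 = 101521.112.
101521.112 / 162239 = 0.62575... → 0.626.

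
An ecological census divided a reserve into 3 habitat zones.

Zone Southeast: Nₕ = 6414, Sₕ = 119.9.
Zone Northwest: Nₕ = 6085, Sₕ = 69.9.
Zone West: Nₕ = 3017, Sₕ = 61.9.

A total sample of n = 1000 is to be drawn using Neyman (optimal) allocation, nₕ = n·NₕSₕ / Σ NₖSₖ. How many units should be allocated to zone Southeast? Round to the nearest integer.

557

Σ NₕSₕ = 6414·119.9 + 6085·69.9 + 3017·61.9 = 1381132.4.
Share for Southeast: 769038.6/1381132.4 = 0.55682.
n_Southeast = 1000 × 0.55682 = 556.817... → 557.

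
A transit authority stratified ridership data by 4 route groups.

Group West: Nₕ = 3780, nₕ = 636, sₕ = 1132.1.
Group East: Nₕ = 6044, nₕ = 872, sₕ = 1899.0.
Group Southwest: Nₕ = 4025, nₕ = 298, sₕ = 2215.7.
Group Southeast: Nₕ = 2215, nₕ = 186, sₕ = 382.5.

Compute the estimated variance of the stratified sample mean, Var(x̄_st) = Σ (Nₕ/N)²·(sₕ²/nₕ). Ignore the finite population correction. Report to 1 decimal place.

1746.2

N = 16064; Wₕ = Nₕ/N.
group West: (3780/16064)²·1132.1²/636 = 111.5806
group East: (6044/16064)²·1899.0²/872 = 585.4300
group Southwest: (4025/16064)²·2215.7²/298 = 1034.2607
group Southeast: (2215/16064)²·382.5²/186 = 14.9551
Sum = 1746.2264 → 1746.2.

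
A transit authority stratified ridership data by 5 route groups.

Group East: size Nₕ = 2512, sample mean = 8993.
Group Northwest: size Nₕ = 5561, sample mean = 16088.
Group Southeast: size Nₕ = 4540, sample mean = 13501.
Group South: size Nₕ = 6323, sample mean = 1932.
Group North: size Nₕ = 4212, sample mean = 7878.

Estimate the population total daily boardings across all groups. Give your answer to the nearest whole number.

218748496

Estimate total by summing Nₕ·x̄ₕ over strata.
2512·8993 + 5561·16088 + 4540·13501 + 6323·1932 + 4212·7878 = 22590416 + 89465368 + 61294540 + 12216036 + 33182136 = 218748496.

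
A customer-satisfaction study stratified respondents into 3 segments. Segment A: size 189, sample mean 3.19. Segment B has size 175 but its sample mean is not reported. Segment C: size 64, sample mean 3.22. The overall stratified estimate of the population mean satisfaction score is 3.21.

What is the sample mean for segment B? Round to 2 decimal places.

3.23

Σ Nₕx̄ₕ = N·μ, so 175·x̄_B = 428·3.21 − (189·3.19 + 64·3.22).
= 1373.88 − 808.99 = 564.89.
x̄_B = 564.89 / 175 = 3.2279... → 3.23.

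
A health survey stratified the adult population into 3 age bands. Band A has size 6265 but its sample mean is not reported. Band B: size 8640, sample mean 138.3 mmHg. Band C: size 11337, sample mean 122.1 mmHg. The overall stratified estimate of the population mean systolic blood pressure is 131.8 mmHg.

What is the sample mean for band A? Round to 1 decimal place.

Σ Nₕx̄ₕ = N·μ, so 6265·x̄_A = 26242·131.8 − (8640·138.3 + 11337·122.1).
= 3458695.6 − 2579159.7 = 879535.9.
x̄_A = 879535.9 / 6265 = 140.389... → 140.4.

140.4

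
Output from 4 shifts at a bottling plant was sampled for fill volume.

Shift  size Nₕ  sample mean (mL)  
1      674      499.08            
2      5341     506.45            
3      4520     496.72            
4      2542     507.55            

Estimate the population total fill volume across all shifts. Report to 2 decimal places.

1: 674·499.08 = 336379.92
2: 5341·506.45 = 2704949.45
3: 4520·496.72 = 2245174.4
4: 2542·507.55 = 1290192.1
τ̂ = Σ Nₕx̄ₕ = 6576695.87.

6576695.87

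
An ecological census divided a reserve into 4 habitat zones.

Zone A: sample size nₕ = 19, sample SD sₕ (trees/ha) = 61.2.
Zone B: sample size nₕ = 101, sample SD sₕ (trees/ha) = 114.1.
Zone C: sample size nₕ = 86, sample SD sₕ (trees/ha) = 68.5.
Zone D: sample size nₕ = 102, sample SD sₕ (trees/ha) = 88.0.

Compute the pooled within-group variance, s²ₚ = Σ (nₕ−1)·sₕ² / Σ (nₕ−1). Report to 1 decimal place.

Degrees of freedom: 18 + 100 + 85 + 101 = 304.
Σ(nₕ−1)sₕ² = 18·3745.44 + 100·13018.81 + 85·4692.25 + 101·7744 = 2550284.17.
s²ₚ = 2550284.17 / 304 = 8389.093... → 8389.1.

8389.1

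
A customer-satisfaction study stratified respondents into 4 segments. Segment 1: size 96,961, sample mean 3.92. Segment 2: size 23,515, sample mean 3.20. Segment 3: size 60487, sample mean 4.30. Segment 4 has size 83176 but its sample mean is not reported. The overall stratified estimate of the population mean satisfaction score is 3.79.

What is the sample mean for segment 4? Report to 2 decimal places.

3.43

Σ Nₕx̄ₕ = N·μ, so 83176·x̄_4 = 264139·3.79 − (96961·3.92 + 23515·3.20 + 60487·4.30).
= 1001086.81 − 715429.22 = 285657.59.
x̄_4 = 285657.59 / 83176 = 3.4344... → 3.43.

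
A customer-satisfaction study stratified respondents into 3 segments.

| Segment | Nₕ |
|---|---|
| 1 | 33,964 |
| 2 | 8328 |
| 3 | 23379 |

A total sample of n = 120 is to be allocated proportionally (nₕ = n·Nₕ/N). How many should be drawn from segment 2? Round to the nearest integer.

15

Share of segment 2 = 8328/65671 = 0.12681.
Allocate 120 × 0.12681 = 15.218... → 15.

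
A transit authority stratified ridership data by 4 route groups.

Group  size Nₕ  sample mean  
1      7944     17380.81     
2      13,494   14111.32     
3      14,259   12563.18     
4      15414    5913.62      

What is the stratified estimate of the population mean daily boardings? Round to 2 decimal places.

11715.33

x̄_st = (Σ Nₕx̄ₕ) / (Σ Nₕ) = (7944·17380.81 + 13494·14111.32 + 14259·12563.18 + 15414·5913.62) / 51111
= 598782229.02 / 51111 = 11715.3299... → 11715.33.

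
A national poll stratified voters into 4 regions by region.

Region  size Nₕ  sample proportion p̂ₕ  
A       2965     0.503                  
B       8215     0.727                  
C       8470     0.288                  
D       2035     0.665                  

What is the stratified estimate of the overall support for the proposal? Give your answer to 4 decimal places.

N = 2965 + 8215 + 8470 + 2035 = 21685.
Overall proportion = Σ (Nₕ/N)·p̂ₕ.
Σ Nₕp̂ₕ = 1491.395 + 5972.305 + 2439.36 + 1353.275 = 11256.335.
11256.335 / 21685 = 0.519084... → 0.5191.

0.5191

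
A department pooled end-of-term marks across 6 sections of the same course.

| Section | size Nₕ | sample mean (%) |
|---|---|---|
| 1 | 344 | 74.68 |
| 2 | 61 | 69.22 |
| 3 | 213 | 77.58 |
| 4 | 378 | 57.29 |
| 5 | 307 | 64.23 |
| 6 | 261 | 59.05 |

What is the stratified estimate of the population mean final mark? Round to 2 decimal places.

66.00

x̄_st = (Σ Nₕx̄ₕ) / (Σ Nₕ) = (344·74.68 + 61·69.22 + 213·77.58 + 378·57.29 + 307·64.23 + 261·59.05) / 1564
= 103223.16 / 1564 = 65.9995... → 66.00.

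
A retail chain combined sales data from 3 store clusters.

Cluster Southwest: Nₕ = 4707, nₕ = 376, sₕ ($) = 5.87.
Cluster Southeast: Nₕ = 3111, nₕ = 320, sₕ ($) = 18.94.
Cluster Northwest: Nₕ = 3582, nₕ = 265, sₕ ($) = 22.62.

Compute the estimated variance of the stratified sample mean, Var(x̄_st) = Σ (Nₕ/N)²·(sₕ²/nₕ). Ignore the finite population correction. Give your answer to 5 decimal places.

N = 11400; Wₕ = Nₕ/N.
cluster Southwest: (4707/11400)²·5.87²/376 = 0.01562309
cluster Southeast: (3111/11400)²·18.94²/320 = 0.08348343
cluster Northwest: (3582/11400)²·22.62²/265 = 0.19062541
Sum = 0.28973193 → 0.28973.

0.28973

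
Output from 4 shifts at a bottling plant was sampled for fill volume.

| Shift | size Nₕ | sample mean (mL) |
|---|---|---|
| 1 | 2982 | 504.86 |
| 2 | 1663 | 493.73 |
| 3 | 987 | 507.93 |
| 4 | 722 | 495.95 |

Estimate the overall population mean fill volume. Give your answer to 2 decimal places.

501.41

x̄_st = (Σ Nₕx̄ₕ) / (Σ Nₕ) = (2982·504.86 + 1663·493.73 + 987·507.93 + 722·495.95) / 6354
= 3185968.32 / 6354 = 501.4114... → 501.41.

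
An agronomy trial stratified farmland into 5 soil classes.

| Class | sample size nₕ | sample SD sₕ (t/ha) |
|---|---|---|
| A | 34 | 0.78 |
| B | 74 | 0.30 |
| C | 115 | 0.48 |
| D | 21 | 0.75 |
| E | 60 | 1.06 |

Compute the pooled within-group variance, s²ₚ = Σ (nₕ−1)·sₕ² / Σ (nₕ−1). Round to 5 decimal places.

0.43631

A: (34−1)·0.78² = 33·0.6084 = 20.0772
B: (74−1)·0.30² = 73·0.09 = 6.57
C: (115−1)·0.48² = 114·0.2304 = 26.2656
D: (21−1)·0.75² = 20·0.5625 = 11.25
E: (60−1)·1.06² = 59·1.1236 = 66.2924
Numerator = 130.4552; denominator = Σ(nₕ−1) = 299.
s²ₚ = 130.4552/299 = 0.4363050... → 0.43631.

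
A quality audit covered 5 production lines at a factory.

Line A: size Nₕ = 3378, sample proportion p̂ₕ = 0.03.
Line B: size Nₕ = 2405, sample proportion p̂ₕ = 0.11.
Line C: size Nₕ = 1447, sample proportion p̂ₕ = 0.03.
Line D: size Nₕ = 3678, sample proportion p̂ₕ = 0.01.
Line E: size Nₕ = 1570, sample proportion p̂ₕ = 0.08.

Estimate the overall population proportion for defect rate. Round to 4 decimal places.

0.0458

N = 3378 + 2405 + 1447 + 3678 + 1570 = 12478.
Overall proportion = Σ (Nₕ/N)·p̂ₕ.
Σ Nₕp̂ₕ = 101.34 + 264.55 + 43.41 + 36.78 + 125.6 = 571.68.
571.68 / 12478 = 0.045815... → 0.0458.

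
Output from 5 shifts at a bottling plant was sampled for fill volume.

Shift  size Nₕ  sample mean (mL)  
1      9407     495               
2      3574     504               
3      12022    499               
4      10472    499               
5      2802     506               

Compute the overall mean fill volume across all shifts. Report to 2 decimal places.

N = 9407 + 3574 + 12022 + 10472 + 2802 = 38277.
Overall mean = Σ (Nₕ/N)·x̄ₕ — weight by population share, not a simple average.
Σ Nₕx̄ₕ = 9407·495 + 3574·504 + 12022·499 + 10472·499 + 2802·506 = 4656465 + 1801296 + 5998978 + 5225528 + 1417812 = 19100079.
Divide by N: 19100079 / 38277 = 498.9962... → 499.00.

499.00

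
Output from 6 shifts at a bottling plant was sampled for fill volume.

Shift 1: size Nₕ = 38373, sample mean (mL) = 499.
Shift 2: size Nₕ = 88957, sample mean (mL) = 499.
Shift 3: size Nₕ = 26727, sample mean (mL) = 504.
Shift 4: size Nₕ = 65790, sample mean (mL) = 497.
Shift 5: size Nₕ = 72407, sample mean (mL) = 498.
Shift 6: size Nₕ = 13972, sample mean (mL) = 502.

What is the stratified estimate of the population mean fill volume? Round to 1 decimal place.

N = 306226; weights Wₕ = Nₕ/N = (0.1253, 0.2905, 0.0873, 0.2148, 0.2364, 0.0456).
x̄_st = Σ Wₕ·x̄ₕ = 0.1253·499 + 0.2905·499 + 0.0873·504 + 0.2148·497 + 0.2364·498 + 0.0456·502 ≈ 498.907...
→ 498.9.

498.9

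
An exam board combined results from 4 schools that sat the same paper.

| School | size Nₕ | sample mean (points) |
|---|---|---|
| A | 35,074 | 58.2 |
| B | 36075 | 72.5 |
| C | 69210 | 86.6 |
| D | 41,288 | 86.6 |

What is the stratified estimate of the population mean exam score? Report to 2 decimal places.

78.32

x̄_st = (Σ Nₕx̄ₕ) / (Σ Nₕ) = (35074·58.2 + 36075·72.5 + 69210·86.6 + 41288·86.6) / 181647
= 14225871.1 / 181647 = 78.3160... → 78.32.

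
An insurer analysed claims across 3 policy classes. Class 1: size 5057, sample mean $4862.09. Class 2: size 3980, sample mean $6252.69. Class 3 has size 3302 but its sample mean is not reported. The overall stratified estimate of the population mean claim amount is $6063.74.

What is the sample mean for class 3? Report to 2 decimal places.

N = 5057 + 3980 + 3302 = 12339.
Overall total = μ·N = 6063.74·12339 = 74820487.86.
Subtract the known strata: 5057·4862.09 + 3980·6252.69 = 49473295.33.
Remaining total for class 3: 74820487.86 − 49473295.33 = 25347192.53.
Divide by its size: 25347192.53 / 3302 = 7676.3151... → 7676.32.

7676.32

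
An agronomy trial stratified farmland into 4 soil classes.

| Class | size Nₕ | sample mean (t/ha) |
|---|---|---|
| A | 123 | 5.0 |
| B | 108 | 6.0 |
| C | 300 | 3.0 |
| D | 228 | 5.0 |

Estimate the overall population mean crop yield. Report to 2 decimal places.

4.35

N = 759; weights Wₕ = Nₕ/N = (0.1621, 0.1423, 0.3953, 0.3004).
x̄_st = Σ Wₕ·x̄ₕ = 0.1621·5.0 + 0.1423·6.0 + 0.3953·3.0 + 0.3004·5.0 ≈ 4.3518...
→ 4.35.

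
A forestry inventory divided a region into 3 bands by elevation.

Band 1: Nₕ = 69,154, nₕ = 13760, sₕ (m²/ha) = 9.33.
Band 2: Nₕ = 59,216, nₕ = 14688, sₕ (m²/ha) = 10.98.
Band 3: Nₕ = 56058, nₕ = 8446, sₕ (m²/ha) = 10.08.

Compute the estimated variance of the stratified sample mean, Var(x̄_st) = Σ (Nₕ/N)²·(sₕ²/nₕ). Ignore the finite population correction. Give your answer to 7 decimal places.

N = 184428; Wₕ = Nₕ/N.
band 1: (69154/184428)²·9.33²/13760 = 0.0008894586
band 2: (59216/184428)²·10.98²/14688 = 0.0008461872
band 3: (56058/184428)²·10.08²/8446 = 0.0011114539
Sum = 0.0028470997 → 0.0028471.

0.0028471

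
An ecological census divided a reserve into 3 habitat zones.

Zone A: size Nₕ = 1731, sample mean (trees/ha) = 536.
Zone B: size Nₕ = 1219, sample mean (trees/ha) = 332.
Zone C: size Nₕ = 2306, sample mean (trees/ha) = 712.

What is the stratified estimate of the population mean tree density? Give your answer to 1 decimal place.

565.9

N = 5256; weights Wₕ = Nₕ/N = (0.3293, 0.2319, 0.4387).
x̄_st = Σ Wₕ·x̄ₕ = 0.3293·536 + 0.2319·332 + 0.4387·712 ≈ 565.905...
→ 565.9.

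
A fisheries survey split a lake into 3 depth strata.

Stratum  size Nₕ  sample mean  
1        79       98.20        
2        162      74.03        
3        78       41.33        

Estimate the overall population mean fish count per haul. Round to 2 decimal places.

x̄_st = (Σ Nₕx̄ₕ) / (Σ Nₕ) = (79·98.20 + 162·74.03 + 78·41.33) / 319
= 22974.4 / 319 = 72.0201... → 72.02.

72.02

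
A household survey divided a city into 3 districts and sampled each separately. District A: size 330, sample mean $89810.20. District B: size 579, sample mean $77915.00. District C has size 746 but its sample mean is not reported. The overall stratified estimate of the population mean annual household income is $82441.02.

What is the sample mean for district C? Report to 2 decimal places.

Σ Nₕx̄ₕ = N·μ, so 746·x̄_C = 1655·82441.02 − (330·89810.20 + 579·77915.00).
= 136439888.1 − 74750151 = 61689737.1.
x̄_C = 61689737.1 / 746 = 82694.0176... → 82694.02.

82694.02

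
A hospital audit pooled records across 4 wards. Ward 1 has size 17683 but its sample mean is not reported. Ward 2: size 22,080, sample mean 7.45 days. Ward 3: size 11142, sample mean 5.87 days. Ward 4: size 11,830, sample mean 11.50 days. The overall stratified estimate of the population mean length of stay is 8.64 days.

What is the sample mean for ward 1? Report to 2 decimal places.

9.96

N = 17683 + 22080 + 11142 + 11830 = 62735.
Overall total = μ·N = 8.64·62735 = 542030.4.
Subtract the known strata: 22080·7.45 + 11142·5.87 + 11830·11.50 = 365944.54.
Remaining total for ward 1: 542030.4 − 365944.54 = 176085.86.
Divide by its size: 176085.86 / 17683 = 9.9579... → 9.96.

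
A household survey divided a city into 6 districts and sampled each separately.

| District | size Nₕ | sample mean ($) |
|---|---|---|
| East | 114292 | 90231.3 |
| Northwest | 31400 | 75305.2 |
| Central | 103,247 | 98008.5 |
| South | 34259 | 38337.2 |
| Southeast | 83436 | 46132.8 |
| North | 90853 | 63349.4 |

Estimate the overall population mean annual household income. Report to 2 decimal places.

N = 457487; weights Wₕ = Nₕ/N = (0.2498, 0.0686, 0.2257, 0.0749, 0.1824, 0.1986).
x̄_st = Σ Wₕ·x̄ₕ = 0.2498·90231.3 + 0.0686·75305.2 + 0.2257·98008.5 + 0.0749·38337.2 + 0.1824·46132.8 + 0.1986·63349.4 ≈ 73694.7631...
→ 73694.76.

73694.76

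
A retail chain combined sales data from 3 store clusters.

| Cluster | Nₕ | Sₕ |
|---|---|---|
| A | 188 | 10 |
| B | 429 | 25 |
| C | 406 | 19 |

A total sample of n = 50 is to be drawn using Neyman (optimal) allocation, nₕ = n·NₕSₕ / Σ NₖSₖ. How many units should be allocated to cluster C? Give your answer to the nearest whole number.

Σ NₕSₕ = 188·10 + 429·25 + 406·19 = 20319.
Share for C: 7714/20319 = 0.37964.
n_C = 50 × 0.37964 = 18.982... → 19.

19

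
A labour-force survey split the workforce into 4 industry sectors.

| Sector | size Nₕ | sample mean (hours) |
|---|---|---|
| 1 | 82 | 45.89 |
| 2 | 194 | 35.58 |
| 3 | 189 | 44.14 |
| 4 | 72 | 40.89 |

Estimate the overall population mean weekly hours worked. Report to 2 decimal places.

N = 537; weights Wₕ = Nₕ/N = (0.1527, 0.3613, 0.3520, 0.1341).
x̄_st = Σ Wₕ·x̄ₕ = 0.1527·45.89 + 0.3613·35.58 + 0.3520·44.14 + 0.1341·40.89 ≈ 40.8790...
→ 40.88.

40.88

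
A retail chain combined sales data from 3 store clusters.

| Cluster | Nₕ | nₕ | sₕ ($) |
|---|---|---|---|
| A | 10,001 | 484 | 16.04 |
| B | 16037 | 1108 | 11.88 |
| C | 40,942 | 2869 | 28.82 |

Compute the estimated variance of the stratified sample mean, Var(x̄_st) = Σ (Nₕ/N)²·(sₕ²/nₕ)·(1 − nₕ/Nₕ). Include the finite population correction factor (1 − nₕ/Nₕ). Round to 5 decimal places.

0.11866

N = 66980. Term for each stratum: Wₕ²sₕ²/nₕ·(1−nₕ/Nₕ).
Var(x̄_st) = 0.01127760 + 0.00679762 + 0.10058964 = 0.11866486 → 0.11866.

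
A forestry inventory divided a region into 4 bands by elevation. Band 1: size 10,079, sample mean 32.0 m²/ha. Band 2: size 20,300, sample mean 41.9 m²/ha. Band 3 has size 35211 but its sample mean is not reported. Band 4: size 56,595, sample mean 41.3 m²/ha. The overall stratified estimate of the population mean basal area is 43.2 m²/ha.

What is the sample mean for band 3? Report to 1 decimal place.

50.2

N = 10079 + 20300 + 35211 + 56595 = 122185.
Overall total = μ·N = 43.2·122185 = 5278392.
Subtract the known strata: 10079·32.0 + 20300·41.9 + 56595·41.3 = 3510471.5.
Remaining total for band 3: 5278392 − 3510471.5 = 1767920.5.
Divide by its size: 1767920.5 / 35211 = 50.209... → 50.2.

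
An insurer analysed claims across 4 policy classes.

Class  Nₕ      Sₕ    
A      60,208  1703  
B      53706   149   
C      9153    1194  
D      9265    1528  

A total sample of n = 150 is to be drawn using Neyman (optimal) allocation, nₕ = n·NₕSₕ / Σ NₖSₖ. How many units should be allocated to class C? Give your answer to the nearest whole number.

Σ NₕSₕ = 60208·1703 + 53706·149 + 9153·1194 + 9265·1528 = 135622020.
Share for C: 10928682/135622020 = 0.08058.
n_C = 150 × 0.08058 = 12.087... → 12.

12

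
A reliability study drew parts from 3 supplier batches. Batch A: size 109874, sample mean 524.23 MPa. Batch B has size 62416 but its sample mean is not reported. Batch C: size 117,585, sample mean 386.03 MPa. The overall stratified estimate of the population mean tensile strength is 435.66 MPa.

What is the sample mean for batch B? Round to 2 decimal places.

373.24

N = 109874 + 62416 + 117585 = 289875.
Overall total = μ·N = 435.66·289875 = 126286942.5.
Subtract the known strata: 109874·524.23 + 117585·386.03 = 102990584.57.
Remaining total for batch B: 126286942.5 − 102990584.57 = 23296357.93.
Divide by its size: 23296357.93 / 62416 = 373.2434... → 373.24.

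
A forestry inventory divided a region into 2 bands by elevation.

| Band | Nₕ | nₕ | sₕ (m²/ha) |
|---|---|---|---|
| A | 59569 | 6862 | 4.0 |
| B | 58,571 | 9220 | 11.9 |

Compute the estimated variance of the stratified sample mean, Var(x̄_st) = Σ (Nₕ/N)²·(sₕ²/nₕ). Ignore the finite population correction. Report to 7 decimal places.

N = 118140; Wₕ = Nₕ/N.
band A: (59569/118140)²·4.0²/6862 = 0.0005928106
band B: (58571/118140)²·11.9²/9220 = 0.0037751512
Sum = 0.0043679618 → 0.0043680.

0.0043680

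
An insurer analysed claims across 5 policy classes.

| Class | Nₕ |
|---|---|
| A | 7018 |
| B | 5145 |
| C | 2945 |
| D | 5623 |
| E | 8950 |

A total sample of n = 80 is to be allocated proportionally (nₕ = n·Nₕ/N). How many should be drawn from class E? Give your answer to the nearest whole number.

24

Share of class E = 8950/29681 = 0.30154.
Allocate 80 × 0.30154 = 24.123... → 24.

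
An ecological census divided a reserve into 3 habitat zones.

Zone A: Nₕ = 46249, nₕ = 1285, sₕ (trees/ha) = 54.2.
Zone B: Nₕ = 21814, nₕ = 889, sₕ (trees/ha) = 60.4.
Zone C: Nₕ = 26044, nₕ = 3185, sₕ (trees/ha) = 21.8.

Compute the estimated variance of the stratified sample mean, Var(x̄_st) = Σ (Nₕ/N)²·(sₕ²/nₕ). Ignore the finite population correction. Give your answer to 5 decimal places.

0.78407

N = 94107. Term for each stratum: Wₕ²sₕ²/nₕ.
Var(x̄_st) = 0.55214899 + 0.22049507 + 0.01142813 = 0.78407218 → 0.78407.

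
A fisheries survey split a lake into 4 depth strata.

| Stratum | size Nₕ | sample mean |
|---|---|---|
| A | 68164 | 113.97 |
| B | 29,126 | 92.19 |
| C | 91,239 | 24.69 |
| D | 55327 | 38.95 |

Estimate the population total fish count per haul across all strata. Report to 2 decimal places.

Estimate total by summing Nₕ·x̄ₕ over strata.
68164·113.97 + 29126·92.19 + 91239·24.69 + 55327·38.95 = 7768651.08 + 2685125.94 + 2252690.91 + 2154986.65 = 14861454.58.

14861454.58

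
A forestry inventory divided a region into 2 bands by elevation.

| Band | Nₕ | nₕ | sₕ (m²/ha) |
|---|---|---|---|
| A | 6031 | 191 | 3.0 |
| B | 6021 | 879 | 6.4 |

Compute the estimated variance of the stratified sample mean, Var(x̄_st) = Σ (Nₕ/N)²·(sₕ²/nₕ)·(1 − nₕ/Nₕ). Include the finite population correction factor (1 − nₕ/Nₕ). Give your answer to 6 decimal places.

0.021358

N = 12052. Term for each stratum: Wₕ²sₕ²/nₕ·(1−nₕ/Nₕ).
Var(x̄_st) = 0.011425970 + 0.009932385 = 0.021358354 → 0.021358.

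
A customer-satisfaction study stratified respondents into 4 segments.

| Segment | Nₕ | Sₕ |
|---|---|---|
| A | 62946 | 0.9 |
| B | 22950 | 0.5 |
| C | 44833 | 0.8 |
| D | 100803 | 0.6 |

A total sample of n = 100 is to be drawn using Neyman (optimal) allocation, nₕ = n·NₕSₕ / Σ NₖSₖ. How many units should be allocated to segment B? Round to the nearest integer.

Σ NₕSₕ = 62946·0.9 + 22950·0.5 + 44833·0.8 + 100803·0.6 = 164474.6.
Share for B: 11475/164474.6 = 0.06977.
n_B = 100 × 0.06977 = 6.977... → 7.

7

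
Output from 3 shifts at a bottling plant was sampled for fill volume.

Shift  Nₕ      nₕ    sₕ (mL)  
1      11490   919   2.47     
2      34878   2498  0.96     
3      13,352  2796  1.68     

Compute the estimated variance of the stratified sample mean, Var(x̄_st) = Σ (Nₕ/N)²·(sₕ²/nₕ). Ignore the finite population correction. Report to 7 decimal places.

0.0004220

N = 59720. Term for each stratum: Wₕ²sₕ²/nₕ.
Var(x̄_st) = 0.0002457417 + 0.0001258385 + 0.0000504585 = 0.0004220387 → 0.0004220.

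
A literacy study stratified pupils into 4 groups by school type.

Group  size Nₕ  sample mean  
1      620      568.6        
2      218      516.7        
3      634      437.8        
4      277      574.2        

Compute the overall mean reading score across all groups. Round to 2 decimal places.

N = 1749; weights Wₕ = Nₕ/N = (0.3545, 0.1246, 0.3625, 0.1584).
x̄_st = Σ Wₕ·x̄ₕ = 0.3545·568.6 + 0.1246·516.7 + 0.3625·437.8 + 0.1584·574.2 ≈ 515.6039...
→ 515.60.

515.60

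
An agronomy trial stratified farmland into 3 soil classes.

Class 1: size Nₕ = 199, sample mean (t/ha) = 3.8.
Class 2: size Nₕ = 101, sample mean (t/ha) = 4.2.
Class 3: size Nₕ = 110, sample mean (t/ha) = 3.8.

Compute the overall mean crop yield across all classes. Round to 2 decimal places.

3.90

N = 410; weights Wₕ = Nₕ/N = (0.4854, 0.2463, 0.2683).
x̄_st = Σ Wₕ·x̄ₕ = 0.4854·3.8 + 0.2463·4.2 + 0.2683·3.8 ≈ 3.8985...
→ 3.90.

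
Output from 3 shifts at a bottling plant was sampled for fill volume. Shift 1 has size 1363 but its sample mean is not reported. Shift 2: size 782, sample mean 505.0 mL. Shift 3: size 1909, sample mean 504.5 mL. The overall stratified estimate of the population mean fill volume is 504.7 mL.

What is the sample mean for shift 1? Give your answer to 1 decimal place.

504.8

Σ Nₕx̄ₕ = N·μ, so 1363·x̄_1 = 4054·504.7 − (782·505.0 + 1909·504.5).
= 2046053.8 − 1358000.5 = 688053.3.
x̄_1 = 688053.3 / 1363 = 504.808... → 504.8.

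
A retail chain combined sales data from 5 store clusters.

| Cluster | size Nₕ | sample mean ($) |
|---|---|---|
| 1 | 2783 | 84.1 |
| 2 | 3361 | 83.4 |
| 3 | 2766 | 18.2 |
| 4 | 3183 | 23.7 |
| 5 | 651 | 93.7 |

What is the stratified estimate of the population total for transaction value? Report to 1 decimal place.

Estimate total by summing Nₕ·x̄ₕ over strata.
2783·84.1 + 3361·83.4 + 2766·18.2 + 3183·23.7 + 651·93.7 = 234050.3 + 280307.4 + 50341.2 + 75437.1 + 60998.7 = 701134.7.

701134.7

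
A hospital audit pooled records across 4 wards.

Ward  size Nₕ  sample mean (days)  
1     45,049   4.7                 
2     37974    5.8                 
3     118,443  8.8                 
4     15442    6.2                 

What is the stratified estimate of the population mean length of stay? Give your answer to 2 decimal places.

7.24

N = 216908; weights Wₕ = Nₕ/N = (0.2077, 0.1751, 0.5461, 0.0712).
x̄_st = Σ Wₕ·x̄ₕ = 0.2077·4.7 + 0.1751·5.8 + 0.5461·8.8 + 0.0712·6.2 ≈ 7.2382...
→ 7.24.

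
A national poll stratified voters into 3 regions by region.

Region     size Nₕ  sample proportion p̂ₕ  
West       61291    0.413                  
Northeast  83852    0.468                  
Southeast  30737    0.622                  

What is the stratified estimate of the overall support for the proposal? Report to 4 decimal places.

N = 61291 + 83852 + 30737 = 175880.
Overall proportion = Σ (Nₕ/N)·p̂ₕ.
Σ Nₕp̂ₕ = 25313.183 + 39242.736 + 19118.414 = 83674.333.
83674.333 / 175880 = 0.475747... → 0.4757.

0.4757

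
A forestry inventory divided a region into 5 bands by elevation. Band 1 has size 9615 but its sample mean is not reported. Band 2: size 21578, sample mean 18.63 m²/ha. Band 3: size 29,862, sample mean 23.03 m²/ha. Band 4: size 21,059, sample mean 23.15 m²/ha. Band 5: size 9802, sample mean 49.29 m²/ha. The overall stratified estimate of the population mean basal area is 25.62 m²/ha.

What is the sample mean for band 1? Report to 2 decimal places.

30.63

N = 9615 + 21578 + 29862 + 21059 + 9802 = 91916.
Overall total = μ·N = 25.62·91916 = 2354887.92.
Subtract the known strata: 21578·18.63 + 29862·23.03 + 21059·23.15 + 9802·49.29 = 2060376.43.
Remaining total for band 1: 2354887.92 − 2060376.43 = 294511.49.
Divide by its size: 294511.49 / 9615 = 30.6304... → 30.63.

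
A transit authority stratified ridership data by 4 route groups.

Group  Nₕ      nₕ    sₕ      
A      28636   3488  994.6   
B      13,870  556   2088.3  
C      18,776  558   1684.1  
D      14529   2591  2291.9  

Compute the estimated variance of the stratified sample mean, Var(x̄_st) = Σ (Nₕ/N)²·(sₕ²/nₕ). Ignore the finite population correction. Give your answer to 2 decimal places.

N = 75811. Term for each stratum: Wₕ²sₕ²/nₕ.
Var(x̄_st) = 40.46511 + 262.54240 + 311.77641 + 74.46135 = 689.24527 → 689.25.

689.25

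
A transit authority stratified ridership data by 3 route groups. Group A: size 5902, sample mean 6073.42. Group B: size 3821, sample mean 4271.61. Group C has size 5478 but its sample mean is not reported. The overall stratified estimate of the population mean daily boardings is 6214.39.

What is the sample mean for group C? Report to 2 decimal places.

7721.39

Σ Nₕx̄ₕ = N·μ, so 5478·x̄_C = 15201·6214.39 − (5902·6073.42 + 3821·4271.61).
= 94464942.39 − 52167146.65 = 42297795.74.
x̄_C = 42297795.74 / 5478 = 7721.3939... → 7721.39.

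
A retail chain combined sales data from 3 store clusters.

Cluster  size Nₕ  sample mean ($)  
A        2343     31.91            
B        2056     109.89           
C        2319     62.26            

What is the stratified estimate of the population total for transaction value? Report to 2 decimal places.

A: 2343·31.91 = 74765.13
B: 2056·109.89 = 225933.84
C: 2319·62.26 = 144380.94
τ̂ = Σ Nₕx̄ₕ = 445079.91.

445079.91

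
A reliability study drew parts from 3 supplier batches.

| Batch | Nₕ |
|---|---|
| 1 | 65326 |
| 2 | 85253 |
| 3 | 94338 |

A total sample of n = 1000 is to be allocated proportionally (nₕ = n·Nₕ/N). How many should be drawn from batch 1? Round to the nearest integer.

267

Share of batch 1 = 65326/244917 = 0.26673.
Allocate 1000 × 0.26673 = 266.727... → 267.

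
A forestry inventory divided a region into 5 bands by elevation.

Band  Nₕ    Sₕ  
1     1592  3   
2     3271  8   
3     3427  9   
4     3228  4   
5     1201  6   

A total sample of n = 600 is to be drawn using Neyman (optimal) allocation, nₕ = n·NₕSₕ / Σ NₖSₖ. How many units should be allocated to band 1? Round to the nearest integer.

Σ NₕSₕ = 1592·3 + 3271·8 + 3427·9 + 3228·4 + 1201·6 = 81905.
Share for 1: 4776/81905 = 0.05831.
n_1 = 600 × 0.05831 = 34.987... → 35.

35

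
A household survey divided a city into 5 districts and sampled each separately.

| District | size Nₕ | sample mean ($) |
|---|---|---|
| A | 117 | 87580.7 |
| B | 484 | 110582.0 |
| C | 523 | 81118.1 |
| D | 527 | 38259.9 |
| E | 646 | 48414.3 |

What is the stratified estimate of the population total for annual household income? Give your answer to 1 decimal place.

A: 117·87580.7 = 10246941.9
B: 484·110582.0 = 53521688
C: 523·81118.1 = 42424766.3
D: 527·38259.9 = 20162967.3
E: 646·48414.3 = 31275637.8
τ̂ = Σ Nₕx̄ₕ = 157632001.3.

157632001.3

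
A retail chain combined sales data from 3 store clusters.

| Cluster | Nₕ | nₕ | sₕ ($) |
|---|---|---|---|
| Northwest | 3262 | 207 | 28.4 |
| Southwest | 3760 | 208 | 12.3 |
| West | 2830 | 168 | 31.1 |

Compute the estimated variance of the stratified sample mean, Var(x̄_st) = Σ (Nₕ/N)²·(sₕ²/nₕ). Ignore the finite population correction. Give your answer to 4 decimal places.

N = 9852; Wₕ = Nₕ/N.
cluster Northwest: (3262/9852)²·28.4²/207 = 0.4271549
cluster Southwest: (3760/9852)²·12.3²/208 = 0.1059434
cluster West: (2830/9852)²·31.1²/168 = 0.4750459
Sum = 1.0081442 → 1.0081.

1.0081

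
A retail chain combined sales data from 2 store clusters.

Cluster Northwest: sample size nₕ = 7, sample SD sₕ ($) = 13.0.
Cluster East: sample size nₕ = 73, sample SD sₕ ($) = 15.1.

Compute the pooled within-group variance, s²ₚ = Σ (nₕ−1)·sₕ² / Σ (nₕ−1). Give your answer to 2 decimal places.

Degrees of freedom: 6 + 72 = 78.
Σ(nₕ−1)sₕ² = 6·169 + 72·228.01 = 17430.72.
s²ₚ = 17430.72 / 78 = 223.4708... → 223.47.

223.47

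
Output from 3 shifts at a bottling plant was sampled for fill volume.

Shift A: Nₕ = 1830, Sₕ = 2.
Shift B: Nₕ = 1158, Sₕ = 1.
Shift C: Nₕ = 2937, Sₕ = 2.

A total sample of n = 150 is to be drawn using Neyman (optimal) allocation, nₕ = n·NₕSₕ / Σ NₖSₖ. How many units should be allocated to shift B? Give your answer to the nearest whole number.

16

A: NₕSₕ = 1830·2 = 3660
B: NₕSₕ = 1158·1 = 1158
C: NₕSₕ = 2937·2 = 5874
Σ NₕSₕ = 10692.
n_B = 150·1158/10692 = 16.246... → 16.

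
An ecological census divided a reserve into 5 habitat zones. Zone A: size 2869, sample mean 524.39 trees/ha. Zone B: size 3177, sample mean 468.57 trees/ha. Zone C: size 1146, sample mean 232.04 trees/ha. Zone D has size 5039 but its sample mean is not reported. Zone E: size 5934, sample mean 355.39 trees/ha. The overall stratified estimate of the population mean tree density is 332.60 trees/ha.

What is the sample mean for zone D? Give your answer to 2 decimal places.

N = 2869 + 3177 + 1146 + 5039 + 5934 = 18165.
Overall total = μ·N = 332.60·18165 = 6041679.
Subtract the known strata: 2869·524.39 + 3177·468.57 + 1146·232.04 + 5934·355.39 = 5367923.9.
Remaining total for zone D: 6041679 − 5367923.9 = 673755.1.
Divide by its size: 673755.1 / 5039 = 133.7081... → 133.71.

133.71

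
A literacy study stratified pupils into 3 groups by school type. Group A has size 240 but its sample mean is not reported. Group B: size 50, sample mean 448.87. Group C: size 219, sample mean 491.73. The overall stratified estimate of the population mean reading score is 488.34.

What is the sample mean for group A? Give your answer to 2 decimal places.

N = 240 + 50 + 219 = 509.
Overall total = μ·N = 488.34·509 = 248565.06.
Subtract the known strata: 50·448.87 + 219·491.73 = 130132.37.
Remaining total for group A: 248565.06 − 130132.37 = 118432.69.
Divide by its size: 118432.69 / 240 = 493.4695... → 493.47.

493.47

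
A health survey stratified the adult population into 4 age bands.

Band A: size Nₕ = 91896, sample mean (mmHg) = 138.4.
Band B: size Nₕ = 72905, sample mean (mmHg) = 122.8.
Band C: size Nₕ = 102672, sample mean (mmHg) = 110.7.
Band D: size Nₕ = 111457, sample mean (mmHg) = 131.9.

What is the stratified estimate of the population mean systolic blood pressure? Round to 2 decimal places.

x̄_st = (Σ Nₕx̄ₕ) / (Σ Nₕ) = (91896·138.4 + 72905·122.8 + 102672·110.7 + 111457·131.9) / 378930
= 47738109.1 / 378930 = 125.9813... → 125.98.

125.98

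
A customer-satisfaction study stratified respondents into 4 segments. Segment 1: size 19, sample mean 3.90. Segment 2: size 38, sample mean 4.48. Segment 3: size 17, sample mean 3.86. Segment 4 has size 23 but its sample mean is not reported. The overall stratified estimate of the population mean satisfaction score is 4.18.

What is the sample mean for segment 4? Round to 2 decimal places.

N = 19 + 38 + 17 + 23 = 97.
Overall total = μ·N = 4.18·97 = 405.46.
Subtract the known strata: 19·3.90 + 38·4.48 + 17·3.86 = 309.96.
Remaining total for segment 4: 405.46 − 309.96 = 95.5.
Divide by its size: 95.5 / 23 = 4.1522... → 4.15.

4.15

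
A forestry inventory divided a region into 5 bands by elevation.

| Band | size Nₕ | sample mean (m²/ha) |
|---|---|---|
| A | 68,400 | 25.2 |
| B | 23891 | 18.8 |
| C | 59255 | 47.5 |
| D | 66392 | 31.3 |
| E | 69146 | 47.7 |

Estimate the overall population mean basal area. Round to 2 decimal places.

N = 68400 + 23891 + 59255 + 66392 + 69146 = 287084.
The stratified mean weights each stratum mean by its population share Nₕ/N.
Σ Nₕx̄ₕ = 68400·25.2 + 23891·18.8 + 59255·47.5 + 66392·31.3 + 69146·47.7 = 1723680 + 449150.8 + 2814612.5 + 2078069.6 + 3298264.2 = 10363777.1.
Divide by N: 10363777.1 / 287084 = 36.1002... → 36.10.

36.10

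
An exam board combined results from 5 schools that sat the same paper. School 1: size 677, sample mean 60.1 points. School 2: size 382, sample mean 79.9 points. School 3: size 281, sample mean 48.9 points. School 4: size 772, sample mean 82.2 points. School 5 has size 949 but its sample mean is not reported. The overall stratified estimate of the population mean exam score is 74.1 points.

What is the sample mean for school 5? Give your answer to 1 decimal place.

82.6

Σ Nₕx̄ₕ = N·μ, so 949·x̄_5 = 3061·74.1 − (677·60.1 + 382·79.9 + 281·48.9 + 772·82.2).
= 226820.1 − 148408.8 = 78411.3.
x̄_5 = 78411.3 / 949 = 82.625... → 82.6.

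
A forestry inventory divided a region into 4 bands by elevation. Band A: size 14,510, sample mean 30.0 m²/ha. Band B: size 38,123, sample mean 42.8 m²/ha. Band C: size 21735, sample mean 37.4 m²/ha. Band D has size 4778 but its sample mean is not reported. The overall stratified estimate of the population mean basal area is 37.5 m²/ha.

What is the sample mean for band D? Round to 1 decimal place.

N = 14510 + 38123 + 21735 + 4778 = 79146.
Overall total = μ·N = 37.5·79146 = 2967975.
Subtract the known strata: 14510·30.0 + 38123·42.8 + 21735·37.4 = 2879853.4.
Remaining total for band D: 2967975 − 2879853.4 = 88121.6.
Divide by its size: 88121.6 / 4778 = 18.443... → 18.4.

18.4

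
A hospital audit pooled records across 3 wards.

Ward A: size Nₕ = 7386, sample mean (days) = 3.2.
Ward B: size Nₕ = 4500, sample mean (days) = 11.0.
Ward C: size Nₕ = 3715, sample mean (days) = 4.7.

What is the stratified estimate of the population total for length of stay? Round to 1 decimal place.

A: 7386·3.2 = 23635.2
B: 4500·11.0 = 49500
C: 3715·4.7 = 17460.5
τ̂ = Σ Nₕx̄ₕ = 90595.7.

90595.7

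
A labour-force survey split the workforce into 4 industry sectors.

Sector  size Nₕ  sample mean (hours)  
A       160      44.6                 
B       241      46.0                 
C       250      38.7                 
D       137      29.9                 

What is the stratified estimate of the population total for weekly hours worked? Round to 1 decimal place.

31993.3

Population total = Σ Nₕ·x̄ₕ (each stratum's size times its mean).
160·44.6 + 241·46.0 + 250·38.7 + 137·29.9 = 7136 + 11086 + 9675 + 4096.3 = 31993.3.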